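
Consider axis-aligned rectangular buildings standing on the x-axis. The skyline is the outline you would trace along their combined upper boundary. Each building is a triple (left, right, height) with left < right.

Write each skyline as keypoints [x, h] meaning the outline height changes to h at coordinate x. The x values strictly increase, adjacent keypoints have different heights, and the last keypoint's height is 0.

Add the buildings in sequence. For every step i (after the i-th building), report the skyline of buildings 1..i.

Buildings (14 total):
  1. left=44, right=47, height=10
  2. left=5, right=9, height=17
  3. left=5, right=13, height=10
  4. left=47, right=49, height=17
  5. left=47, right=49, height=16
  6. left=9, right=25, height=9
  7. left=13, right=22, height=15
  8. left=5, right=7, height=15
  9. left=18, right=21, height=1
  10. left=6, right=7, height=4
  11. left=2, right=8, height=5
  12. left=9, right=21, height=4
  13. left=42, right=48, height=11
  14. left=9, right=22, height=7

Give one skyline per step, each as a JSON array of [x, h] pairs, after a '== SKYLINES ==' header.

== SKYLINES ==
[[44,10],[47,0]]
[[5,17],[9,0],[44,10],[47,0]]
[[5,17],[9,10],[13,0],[44,10],[47,0]]
[[5,17],[9,10],[13,0],[44,10],[47,17],[49,0]]
[[5,17],[9,10],[13,0],[44,10],[47,17],[49,0]]
[[5,17],[9,10],[13,9],[25,0],[44,10],[47,17],[49,0]]
[[5,17],[9,10],[13,15],[22,9],[25,0],[44,10],[47,17],[49,0]]
[[5,17],[9,10],[13,15],[22,9],[25,0],[44,10],[47,17],[49,0]]
[[5,17],[9,10],[13,15],[22,9],[25,0],[44,10],[47,17],[49,0]]
[[5,17],[9,10],[13,15],[22,9],[25,0],[44,10],[47,17],[49,0]]
[[2,5],[5,17],[9,10],[13,15],[22,9],[25,0],[44,10],[47,17],[49,0]]
[[2,5],[5,17],[9,10],[13,15],[22,9],[25,0],[44,10],[47,17],[49,0]]
[[2,5],[5,17],[9,10],[13,15],[22,9],[25,0],[42,11],[47,17],[49,0]]
[[2,5],[5,17],[9,10],[13,15],[22,9],[25,0],[42,11],[47,17],[49,0]]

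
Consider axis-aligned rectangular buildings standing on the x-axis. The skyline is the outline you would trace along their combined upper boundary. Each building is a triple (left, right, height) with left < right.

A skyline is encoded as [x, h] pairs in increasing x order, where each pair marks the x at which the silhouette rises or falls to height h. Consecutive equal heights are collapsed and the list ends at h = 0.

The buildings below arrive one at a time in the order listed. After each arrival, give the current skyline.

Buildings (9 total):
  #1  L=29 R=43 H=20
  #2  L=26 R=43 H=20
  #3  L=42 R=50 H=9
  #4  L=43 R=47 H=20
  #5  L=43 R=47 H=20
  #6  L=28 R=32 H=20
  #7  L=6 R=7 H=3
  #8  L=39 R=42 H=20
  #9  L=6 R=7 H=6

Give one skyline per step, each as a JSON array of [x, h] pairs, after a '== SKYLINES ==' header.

== SKYLINES ==
[[29,20],[43,0]]
[[26,20],[43,0]]
[[26,20],[43,9],[50,0]]
[[26,20],[47,9],[50,0]]
[[26,20],[47,9],[50,0]]
[[26,20],[47,9],[50,0]]
[[6,3],[7,0],[26,20],[47,9],[50,0]]
[[6,3],[7,0],[26,20],[47,9],[50,0]]
[[6,6],[7,0],[26,20],[47,9],[50,0]]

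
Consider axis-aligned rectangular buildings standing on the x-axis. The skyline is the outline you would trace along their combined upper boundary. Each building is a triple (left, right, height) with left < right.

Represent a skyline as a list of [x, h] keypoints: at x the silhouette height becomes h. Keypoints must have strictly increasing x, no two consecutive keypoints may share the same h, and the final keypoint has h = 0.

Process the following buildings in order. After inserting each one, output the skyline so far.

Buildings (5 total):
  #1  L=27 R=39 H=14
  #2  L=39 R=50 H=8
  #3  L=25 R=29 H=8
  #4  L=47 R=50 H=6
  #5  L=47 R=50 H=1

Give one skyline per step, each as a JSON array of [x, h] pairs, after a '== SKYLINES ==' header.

== SKYLINES ==
[[27,14],[39,0]]
[[27,14],[39,8],[50,0]]
[[25,8],[27,14],[39,8],[50,0]]
[[25,8],[27,14],[39,8],[50,0]]
[[25,8],[27,14],[39,8],[50,0]]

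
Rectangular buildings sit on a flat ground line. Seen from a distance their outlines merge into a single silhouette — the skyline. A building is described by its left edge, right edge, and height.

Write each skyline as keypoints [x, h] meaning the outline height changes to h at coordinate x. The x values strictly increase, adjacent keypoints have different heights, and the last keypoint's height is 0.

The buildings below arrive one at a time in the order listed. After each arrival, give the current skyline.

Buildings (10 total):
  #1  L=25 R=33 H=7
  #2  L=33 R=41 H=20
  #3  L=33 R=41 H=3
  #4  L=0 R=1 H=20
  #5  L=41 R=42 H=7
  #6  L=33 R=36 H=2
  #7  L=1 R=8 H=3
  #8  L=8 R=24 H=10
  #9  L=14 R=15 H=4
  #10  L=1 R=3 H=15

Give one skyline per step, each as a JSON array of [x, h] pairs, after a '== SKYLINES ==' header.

== SKYLINES ==
[[25,7],[33,0]]
[[25,7],[33,20],[41,0]]
[[25,7],[33,20],[41,0]]
[[0,20],[1,0],[25,7],[33,20],[41,0]]
[[0,20],[1,0],[25,7],[33,20],[41,7],[42,0]]
[[0,20],[1,0],[25,7],[33,20],[41,7],[42,0]]
[[0,20],[1,3],[8,0],[25,7],[33,20],[41,7],[42,0]]
[[0,20],[1,3],[8,10],[24,0],[25,7],[33,20],[41,7],[42,0]]
[[0,20],[1,3],[8,10],[24,0],[25,7],[33,20],[41,7],[42,0]]
[[0,20],[1,15],[3,3],[8,10],[24,0],[25,7],[33,20],[41,7],[42,0]]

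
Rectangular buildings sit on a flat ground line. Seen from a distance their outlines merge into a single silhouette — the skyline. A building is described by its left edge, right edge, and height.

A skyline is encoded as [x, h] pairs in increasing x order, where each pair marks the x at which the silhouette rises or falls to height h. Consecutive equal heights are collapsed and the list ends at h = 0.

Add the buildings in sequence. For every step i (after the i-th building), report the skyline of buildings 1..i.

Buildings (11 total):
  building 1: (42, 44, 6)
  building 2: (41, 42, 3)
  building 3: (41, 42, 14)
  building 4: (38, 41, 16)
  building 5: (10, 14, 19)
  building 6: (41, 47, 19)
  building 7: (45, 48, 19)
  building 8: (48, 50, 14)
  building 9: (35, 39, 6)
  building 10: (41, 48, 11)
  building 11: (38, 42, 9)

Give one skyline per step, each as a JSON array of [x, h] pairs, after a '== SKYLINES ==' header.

== SKYLINES ==
[[42,6],[44,0]]
[[41,3],[42,6],[44,0]]
[[41,14],[42,6],[44,0]]
[[38,16],[41,14],[42,6],[44,0]]
[[10,19],[14,0],[38,16],[41,14],[42,6],[44,0]]
[[10,19],[14,0],[38,16],[41,19],[47,0]]
[[10,19],[14,0],[38,16],[41,19],[48,0]]
[[10,19],[14,0],[38,16],[41,19],[48,14],[50,0]]
[[10,19],[14,0],[35,6],[38,16],[41,19],[48,14],[50,0]]
[[10,19],[14,0],[35,6],[38,16],[41,19],[48,14],[50,0]]
[[10,19],[14,0],[35,6],[38,16],[41,19],[48,14],[50,0]]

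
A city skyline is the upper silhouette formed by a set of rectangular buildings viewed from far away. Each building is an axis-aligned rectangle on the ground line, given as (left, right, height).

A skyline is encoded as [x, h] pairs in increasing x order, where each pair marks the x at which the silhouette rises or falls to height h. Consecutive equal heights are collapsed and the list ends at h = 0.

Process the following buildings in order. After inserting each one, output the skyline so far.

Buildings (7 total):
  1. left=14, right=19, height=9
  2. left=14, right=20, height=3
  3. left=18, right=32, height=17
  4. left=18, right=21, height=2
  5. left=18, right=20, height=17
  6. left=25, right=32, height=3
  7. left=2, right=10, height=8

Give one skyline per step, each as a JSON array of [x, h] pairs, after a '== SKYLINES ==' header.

== SKYLINES ==
[[14,9],[19,0]]
[[14,9],[19,3],[20,0]]
[[14,9],[18,17],[32,0]]
[[14,9],[18,17],[32,0]]
[[14,9],[18,17],[32,0]]
[[14,9],[18,17],[32,0]]
[[2,8],[10,0],[14,9],[18,17],[32,0]]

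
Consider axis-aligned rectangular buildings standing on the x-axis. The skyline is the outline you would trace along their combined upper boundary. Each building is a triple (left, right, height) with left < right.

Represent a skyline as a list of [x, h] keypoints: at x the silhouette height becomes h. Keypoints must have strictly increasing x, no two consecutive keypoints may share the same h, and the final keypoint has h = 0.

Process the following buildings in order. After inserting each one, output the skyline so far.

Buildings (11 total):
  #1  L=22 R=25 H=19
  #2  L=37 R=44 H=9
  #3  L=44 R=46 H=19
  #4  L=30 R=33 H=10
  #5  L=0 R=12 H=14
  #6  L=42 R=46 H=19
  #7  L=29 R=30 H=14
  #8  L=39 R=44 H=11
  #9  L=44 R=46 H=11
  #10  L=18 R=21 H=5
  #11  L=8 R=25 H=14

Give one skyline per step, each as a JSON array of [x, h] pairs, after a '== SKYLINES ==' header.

== SKYLINES ==
[[22,19],[25,0]]
[[22,19],[25,0],[37,9],[44,0]]
[[22,19],[25,0],[37,9],[44,19],[46,0]]
[[22,19],[25,0],[30,10],[33,0],[37,9],[44,19],[46,0]]
[[0,14],[12,0],[22,19],[25,0],[30,10],[33,0],[37,9],[44,19],[46,0]]
[[0,14],[12,0],[22,19],[25,0],[30,10],[33,0],[37,9],[42,19],[46,0]]
[[0,14],[12,0],[22,19],[25,0],[29,14],[30,10],[33,0],[37,9],[42,19],[46,0]]
[[0,14],[12,0],[22,19],[25,0],[29,14],[30,10],[33,0],[37,9],[39,11],[42,19],[46,0]]
[[0,14],[12,0],[22,19],[25,0],[29,14],[30,10],[33,0],[37,9],[39,11],[42,19],[46,0]]
[[0,14],[12,0],[18,5],[21,0],[22,19],[25,0],[29,14],[30,10],[33,0],[37,9],[39,11],[42,19],[46,0]]
[[0,14],[22,19],[25,0],[29,14],[30,10],[33,0],[37,9],[39,11],[42,19],[46,0]]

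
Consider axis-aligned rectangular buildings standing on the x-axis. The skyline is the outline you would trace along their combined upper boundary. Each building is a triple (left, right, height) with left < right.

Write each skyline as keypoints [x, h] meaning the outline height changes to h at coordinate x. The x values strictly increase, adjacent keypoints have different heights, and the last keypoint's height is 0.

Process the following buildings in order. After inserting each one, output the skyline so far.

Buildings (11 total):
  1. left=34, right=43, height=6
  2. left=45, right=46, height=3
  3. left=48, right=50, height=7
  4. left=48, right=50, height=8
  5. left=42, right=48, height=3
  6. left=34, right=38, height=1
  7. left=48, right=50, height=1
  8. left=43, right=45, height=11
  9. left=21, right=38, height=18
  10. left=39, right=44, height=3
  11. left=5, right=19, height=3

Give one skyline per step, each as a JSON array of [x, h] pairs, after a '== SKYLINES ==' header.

== SKYLINES ==
[[34,6],[43,0]]
[[34,6],[43,0],[45,3],[46,0]]
[[34,6],[43,0],[45,3],[46,0],[48,7],[50,0]]
[[34,6],[43,0],[45,3],[46,0],[48,8],[50,0]]
[[34,6],[43,3],[48,8],[50,0]]
[[34,6],[43,3],[48,8],[50,0]]
[[34,6],[43,3],[48,8],[50,0]]
[[34,6],[43,11],[45,3],[48,8],[50,0]]
[[21,18],[38,6],[43,11],[45,3],[48,8],[50,0]]
[[21,18],[38,6],[43,11],[45,3],[48,8],[50,0]]
[[5,3],[19,0],[21,18],[38,6],[43,11],[45,3],[48,8],[50,0]]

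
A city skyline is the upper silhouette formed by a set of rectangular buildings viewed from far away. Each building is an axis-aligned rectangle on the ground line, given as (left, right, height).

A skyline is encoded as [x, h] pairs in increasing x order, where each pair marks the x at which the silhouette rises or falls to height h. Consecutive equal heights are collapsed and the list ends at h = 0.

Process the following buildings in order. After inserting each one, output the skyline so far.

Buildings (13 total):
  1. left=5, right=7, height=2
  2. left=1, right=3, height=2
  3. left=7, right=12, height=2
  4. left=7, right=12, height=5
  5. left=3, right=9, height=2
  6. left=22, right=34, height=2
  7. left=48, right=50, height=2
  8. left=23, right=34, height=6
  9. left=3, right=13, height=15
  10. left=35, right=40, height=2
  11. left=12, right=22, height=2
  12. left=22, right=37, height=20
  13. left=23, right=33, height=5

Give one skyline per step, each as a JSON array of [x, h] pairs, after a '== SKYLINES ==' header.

== SKYLINES ==
[[5,2],[7,0]]
[[1,2],[3,0],[5,2],[7,0]]
[[1,2],[3,0],[5,2],[12,0]]
[[1,2],[3,0],[5,2],[7,5],[12,0]]
[[1,2],[7,5],[12,0]]
[[1,2],[7,5],[12,0],[22,2],[34,0]]
[[1,2],[7,5],[12,0],[22,2],[34,0],[48,2],[50,0]]
[[1,2],[7,5],[12,0],[22,2],[23,6],[34,0],[48,2],[50,0]]
[[1,2],[3,15],[13,0],[22,2],[23,6],[34,0],[48,2],[50,0]]
[[1,2],[3,15],[13,0],[22,2],[23,6],[34,0],[35,2],[40,0],[48,2],[50,0]]
[[1,2],[3,15],[13,2],[23,6],[34,0],[35,2],[40,0],[48,2],[50,0]]
[[1,2],[3,15],[13,2],[22,20],[37,2],[40,0],[48,2],[50,0]]
[[1,2],[3,15],[13,2],[22,20],[37,2],[40,0],[48,2],[50,0]]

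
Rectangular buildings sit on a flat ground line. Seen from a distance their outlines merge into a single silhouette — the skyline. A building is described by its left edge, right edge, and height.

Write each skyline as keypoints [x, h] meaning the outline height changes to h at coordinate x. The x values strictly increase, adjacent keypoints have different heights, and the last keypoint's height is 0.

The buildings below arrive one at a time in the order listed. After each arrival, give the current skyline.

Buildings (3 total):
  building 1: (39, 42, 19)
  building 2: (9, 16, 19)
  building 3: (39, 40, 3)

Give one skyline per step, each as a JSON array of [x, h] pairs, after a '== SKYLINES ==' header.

== SKYLINES ==
[[39,19],[42,0]]
[[9,19],[16,0],[39,19],[42,0]]
[[9,19],[16,0],[39,19],[42,0]]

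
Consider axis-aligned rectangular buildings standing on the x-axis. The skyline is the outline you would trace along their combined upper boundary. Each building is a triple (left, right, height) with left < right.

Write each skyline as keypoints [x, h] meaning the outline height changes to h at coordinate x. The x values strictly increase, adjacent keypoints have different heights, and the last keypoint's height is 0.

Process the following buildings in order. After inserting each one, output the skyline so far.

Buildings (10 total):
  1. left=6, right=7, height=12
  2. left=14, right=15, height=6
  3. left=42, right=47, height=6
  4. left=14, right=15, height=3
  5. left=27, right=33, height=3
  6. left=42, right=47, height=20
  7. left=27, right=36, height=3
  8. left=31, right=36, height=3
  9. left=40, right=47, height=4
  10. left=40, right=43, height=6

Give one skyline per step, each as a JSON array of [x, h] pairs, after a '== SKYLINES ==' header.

== SKYLINES ==
[[6,12],[7,0]]
[[6,12],[7,0],[14,6],[15,0]]
[[6,12],[7,0],[14,6],[15,0],[42,6],[47,0]]
[[6,12],[7,0],[14,6],[15,0],[42,6],[47,0]]
[[6,12],[7,0],[14,6],[15,0],[27,3],[33,0],[42,6],[47,0]]
[[6,12],[7,0],[14,6],[15,0],[27,3],[33,0],[42,20],[47,0]]
[[6,12],[7,0],[14,6],[15,0],[27,3],[36,0],[42,20],[47,0]]
[[6,12],[7,0],[14,6],[15,0],[27,3],[36,0],[42,20],[47,0]]
[[6,12],[7,0],[14,6],[15,0],[27,3],[36,0],[40,4],[42,20],[47,0]]
[[6,12],[7,0],[14,6],[15,0],[27,3],[36,0],[40,6],[42,20],[47,0]]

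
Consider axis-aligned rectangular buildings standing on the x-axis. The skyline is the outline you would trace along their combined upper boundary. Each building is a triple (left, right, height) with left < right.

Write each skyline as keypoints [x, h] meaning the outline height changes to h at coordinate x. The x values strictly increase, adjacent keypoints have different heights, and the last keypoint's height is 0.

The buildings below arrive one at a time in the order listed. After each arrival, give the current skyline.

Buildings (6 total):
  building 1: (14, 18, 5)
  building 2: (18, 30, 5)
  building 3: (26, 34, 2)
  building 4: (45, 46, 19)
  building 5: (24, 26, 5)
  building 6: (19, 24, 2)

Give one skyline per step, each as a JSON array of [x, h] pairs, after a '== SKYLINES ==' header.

== SKYLINES ==
[[14,5],[18,0]]
[[14,5],[30,0]]
[[14,5],[30,2],[34,0]]
[[14,5],[30,2],[34,0],[45,19],[46,0]]
[[14,5],[30,2],[34,0],[45,19],[46,0]]
[[14,5],[30,2],[34,0],[45,19],[46,0]]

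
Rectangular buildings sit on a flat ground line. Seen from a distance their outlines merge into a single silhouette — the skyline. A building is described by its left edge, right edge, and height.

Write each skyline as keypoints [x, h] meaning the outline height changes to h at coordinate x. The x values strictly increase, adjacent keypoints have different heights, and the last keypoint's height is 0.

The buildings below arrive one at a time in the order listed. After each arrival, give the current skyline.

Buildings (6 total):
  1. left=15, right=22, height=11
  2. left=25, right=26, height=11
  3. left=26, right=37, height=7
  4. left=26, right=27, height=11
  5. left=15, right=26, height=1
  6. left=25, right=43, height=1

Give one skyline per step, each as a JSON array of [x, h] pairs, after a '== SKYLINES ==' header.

== SKYLINES ==
[[15,11],[22,0]]
[[15,11],[22,0],[25,11],[26,0]]
[[15,11],[22,0],[25,11],[26,7],[37,0]]
[[15,11],[22,0],[25,11],[27,7],[37,0]]
[[15,11],[22,1],[25,11],[27,7],[37,0]]
[[15,11],[22,1],[25,11],[27,7],[37,1],[43,0]]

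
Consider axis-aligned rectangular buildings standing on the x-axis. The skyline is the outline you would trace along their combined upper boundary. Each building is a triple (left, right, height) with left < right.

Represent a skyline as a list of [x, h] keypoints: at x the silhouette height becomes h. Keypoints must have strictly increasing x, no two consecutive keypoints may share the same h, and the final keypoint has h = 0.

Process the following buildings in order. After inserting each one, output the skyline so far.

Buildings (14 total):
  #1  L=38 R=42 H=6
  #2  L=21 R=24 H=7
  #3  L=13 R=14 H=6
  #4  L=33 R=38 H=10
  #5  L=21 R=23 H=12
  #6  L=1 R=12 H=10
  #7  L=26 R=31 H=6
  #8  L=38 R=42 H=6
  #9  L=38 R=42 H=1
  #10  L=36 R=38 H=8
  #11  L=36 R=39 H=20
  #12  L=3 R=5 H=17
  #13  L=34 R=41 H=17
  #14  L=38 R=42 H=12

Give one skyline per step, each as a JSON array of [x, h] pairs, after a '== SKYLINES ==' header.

== SKYLINES ==
[[38,6],[42,0]]
[[21,7],[24,0],[38,6],[42,0]]
[[13,6],[14,0],[21,7],[24,0],[38,6],[42,0]]
[[13,6],[14,0],[21,7],[24,0],[33,10],[38,6],[42,0]]
[[13,6],[14,0],[21,12],[23,7],[24,0],[33,10],[38,6],[42,0]]
[[1,10],[12,0],[13,6],[14,0],[21,12],[23,7],[24,0],[33,10],[38,6],[42,0]]
[[1,10],[12,0],[13,6],[14,0],[21,12],[23,7],[24,0],[26,6],[31,0],[33,10],[38,6],[42,0]]
[[1,10],[12,0],[13,6],[14,0],[21,12],[23,7],[24,0],[26,6],[31,0],[33,10],[38,6],[42,0]]
[[1,10],[12,0],[13,6],[14,0],[21,12],[23,7],[24,0],[26,6],[31,0],[33,10],[38,6],[42,0]]
[[1,10],[12,0],[13,6],[14,0],[21,12],[23,7],[24,0],[26,6],[31,0],[33,10],[38,6],[42,0]]
[[1,10],[12,0],[13,6],[14,0],[21,12],[23,7],[24,0],[26,6],[31,0],[33,10],[36,20],[39,6],[42,0]]
[[1,10],[3,17],[5,10],[12,0],[13,6],[14,0],[21,12],[23,7],[24,0],[26,6],[31,0],[33,10],[36,20],[39,6],[42,0]]
[[1,10],[3,17],[5,10],[12,0],[13,6],[14,0],[21,12],[23,7],[24,0],[26,6],[31,0],[33,10],[34,17],[36,20],[39,17],[41,6],[42,0]]
[[1,10],[3,17],[5,10],[12,0],[13,6],[14,0],[21,12],[23,7],[24,0],[26,6],[31,0],[33,10],[34,17],[36,20],[39,17],[41,12],[42,0]]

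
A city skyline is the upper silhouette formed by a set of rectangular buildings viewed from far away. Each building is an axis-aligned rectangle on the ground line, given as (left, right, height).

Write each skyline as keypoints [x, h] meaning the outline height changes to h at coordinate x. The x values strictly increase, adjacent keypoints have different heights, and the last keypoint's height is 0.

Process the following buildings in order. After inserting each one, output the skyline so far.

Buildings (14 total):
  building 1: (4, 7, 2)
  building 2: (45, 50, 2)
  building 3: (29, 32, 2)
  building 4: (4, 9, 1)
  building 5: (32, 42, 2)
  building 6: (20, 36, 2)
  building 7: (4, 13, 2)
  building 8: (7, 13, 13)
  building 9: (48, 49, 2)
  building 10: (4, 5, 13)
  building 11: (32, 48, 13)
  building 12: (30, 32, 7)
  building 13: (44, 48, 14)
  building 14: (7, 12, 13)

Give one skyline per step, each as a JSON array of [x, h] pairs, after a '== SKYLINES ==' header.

== SKYLINES ==
[[4,2],[7,0]]
[[4,2],[7,0],[45,2],[50,0]]
[[4,2],[7,0],[29,2],[32,0],[45,2],[50,0]]
[[4,2],[7,1],[9,0],[29,2],[32,0],[45,2],[50,0]]
[[4,2],[7,1],[9,0],[29,2],[42,0],[45,2],[50,0]]
[[4,2],[7,1],[9,0],[20,2],[42,0],[45,2],[50,0]]
[[4,2],[13,0],[20,2],[42,0],[45,2],[50,0]]
[[4,2],[7,13],[13,0],[20,2],[42,0],[45,2],[50,0]]
[[4,2],[7,13],[13,0],[20,2],[42,0],[45,2],[50,0]]
[[4,13],[5,2],[7,13],[13,0],[20,2],[42,0],[45,2],[50,0]]
[[4,13],[5,2],[7,13],[13,0],[20,2],[32,13],[48,2],[50,0]]
[[4,13],[5,2],[7,13],[13,0],[20,2],[30,7],[32,13],[48,2],[50,0]]
[[4,13],[5,2],[7,13],[13,0],[20,2],[30,7],[32,13],[44,14],[48,2],[50,0]]
[[4,13],[5,2],[7,13],[13,0],[20,2],[30,7],[32,13],[44,14],[48,2],[50,0]]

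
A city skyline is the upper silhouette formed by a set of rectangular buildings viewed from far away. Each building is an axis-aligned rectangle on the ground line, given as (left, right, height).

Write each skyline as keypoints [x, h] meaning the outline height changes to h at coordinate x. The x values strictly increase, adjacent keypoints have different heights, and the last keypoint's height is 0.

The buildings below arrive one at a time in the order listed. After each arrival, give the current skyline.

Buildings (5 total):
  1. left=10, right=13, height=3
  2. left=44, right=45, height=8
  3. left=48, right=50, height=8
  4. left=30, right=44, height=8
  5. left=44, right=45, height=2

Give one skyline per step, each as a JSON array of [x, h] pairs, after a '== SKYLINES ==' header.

== SKYLINES ==
[[10,3],[13,0]]
[[10,3],[13,0],[44,8],[45,0]]
[[10,3],[13,0],[44,8],[45,0],[48,8],[50,0]]
[[10,3],[13,0],[30,8],[45,0],[48,8],[50,0]]
[[10,3],[13,0],[30,8],[45,0],[48,8],[50,0]]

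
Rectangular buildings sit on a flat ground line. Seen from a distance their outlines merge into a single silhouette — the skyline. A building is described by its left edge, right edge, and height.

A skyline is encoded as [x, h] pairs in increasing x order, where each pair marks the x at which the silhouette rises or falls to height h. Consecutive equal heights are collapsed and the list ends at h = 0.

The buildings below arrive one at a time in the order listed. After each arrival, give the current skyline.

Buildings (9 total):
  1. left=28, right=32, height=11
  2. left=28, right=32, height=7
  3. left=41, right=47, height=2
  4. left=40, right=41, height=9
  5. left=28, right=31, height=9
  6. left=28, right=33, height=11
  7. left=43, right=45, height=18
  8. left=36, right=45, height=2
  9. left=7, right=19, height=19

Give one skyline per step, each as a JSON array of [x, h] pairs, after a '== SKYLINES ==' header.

== SKYLINES ==
[[28,11],[32,0]]
[[28,11],[32,0]]
[[28,11],[32,0],[41,2],[47,0]]
[[28,11],[32,0],[40,9],[41,2],[47,0]]
[[28,11],[32,0],[40,9],[41,2],[47,0]]
[[28,11],[33,0],[40,9],[41,2],[47,0]]
[[28,11],[33,0],[40,9],[41,2],[43,18],[45,2],[47,0]]
[[28,11],[33,0],[36,2],[40,9],[41,2],[43,18],[45,2],[47,0]]
[[7,19],[19,0],[28,11],[33,0],[36,2],[40,9],[41,2],[43,18],[45,2],[47,0]]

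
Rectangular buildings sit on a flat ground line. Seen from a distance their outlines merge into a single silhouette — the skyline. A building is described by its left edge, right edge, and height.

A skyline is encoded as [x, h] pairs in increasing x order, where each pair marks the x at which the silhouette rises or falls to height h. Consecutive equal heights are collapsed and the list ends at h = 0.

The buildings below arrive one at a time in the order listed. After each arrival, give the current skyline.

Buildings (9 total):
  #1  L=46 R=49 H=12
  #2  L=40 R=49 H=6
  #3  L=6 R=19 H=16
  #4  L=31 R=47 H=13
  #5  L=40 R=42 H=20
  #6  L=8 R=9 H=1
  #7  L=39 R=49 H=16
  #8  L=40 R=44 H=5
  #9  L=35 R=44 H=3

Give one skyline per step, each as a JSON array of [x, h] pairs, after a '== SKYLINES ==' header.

== SKYLINES ==
[[46,12],[49,0]]
[[40,6],[46,12],[49,0]]
[[6,16],[19,0],[40,6],[46,12],[49,0]]
[[6,16],[19,0],[31,13],[47,12],[49,0]]
[[6,16],[19,0],[31,13],[40,20],[42,13],[47,12],[49,0]]
[[6,16],[19,0],[31,13],[40,20],[42,13],[47,12],[49,0]]
[[6,16],[19,0],[31,13],[39,16],[40,20],[42,16],[49,0]]
[[6,16],[19,0],[31,13],[39,16],[40,20],[42,16],[49,0]]
[[6,16],[19,0],[31,13],[39,16],[40,20],[42,16],[49,0]]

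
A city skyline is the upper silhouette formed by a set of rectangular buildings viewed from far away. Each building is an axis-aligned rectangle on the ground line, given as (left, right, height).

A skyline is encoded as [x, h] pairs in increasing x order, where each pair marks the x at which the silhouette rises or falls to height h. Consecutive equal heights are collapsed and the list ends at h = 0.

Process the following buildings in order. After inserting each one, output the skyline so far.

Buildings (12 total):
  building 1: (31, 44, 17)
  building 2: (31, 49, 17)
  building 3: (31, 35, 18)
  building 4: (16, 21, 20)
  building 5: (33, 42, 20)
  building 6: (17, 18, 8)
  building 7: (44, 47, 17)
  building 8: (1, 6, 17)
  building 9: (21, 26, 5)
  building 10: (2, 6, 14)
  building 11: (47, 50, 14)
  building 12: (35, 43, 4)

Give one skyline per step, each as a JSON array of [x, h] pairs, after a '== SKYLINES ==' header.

== SKYLINES ==
[[31,17],[44,0]]
[[31,17],[49,0]]
[[31,18],[35,17],[49,0]]
[[16,20],[21,0],[31,18],[35,17],[49,0]]
[[16,20],[21,0],[31,18],[33,20],[42,17],[49,0]]
[[16,20],[21,0],[31,18],[33,20],[42,17],[49,0]]
[[16,20],[21,0],[31,18],[33,20],[42,17],[49,0]]
[[1,17],[6,0],[16,20],[21,0],[31,18],[33,20],[42,17],[49,0]]
[[1,17],[6,0],[16,20],[21,5],[26,0],[31,18],[33,20],[42,17],[49,0]]
[[1,17],[6,0],[16,20],[21,5],[26,0],[31,18],[33,20],[42,17],[49,0]]
[[1,17],[6,0],[16,20],[21,5],[26,0],[31,18],[33,20],[42,17],[49,14],[50,0]]
[[1,17],[6,0],[16,20],[21,5],[26,0],[31,18],[33,20],[42,17],[49,14],[50,0]]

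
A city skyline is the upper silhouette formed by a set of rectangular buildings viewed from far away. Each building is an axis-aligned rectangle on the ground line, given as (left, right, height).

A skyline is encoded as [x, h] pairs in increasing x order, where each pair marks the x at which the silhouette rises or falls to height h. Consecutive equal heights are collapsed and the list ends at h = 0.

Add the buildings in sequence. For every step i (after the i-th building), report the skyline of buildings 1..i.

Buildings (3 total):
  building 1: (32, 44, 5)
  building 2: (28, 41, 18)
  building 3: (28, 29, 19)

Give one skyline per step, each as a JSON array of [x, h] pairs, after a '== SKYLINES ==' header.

== SKYLINES ==
[[32,5],[44,0]]
[[28,18],[41,5],[44,0]]
[[28,19],[29,18],[41,5],[44,0]]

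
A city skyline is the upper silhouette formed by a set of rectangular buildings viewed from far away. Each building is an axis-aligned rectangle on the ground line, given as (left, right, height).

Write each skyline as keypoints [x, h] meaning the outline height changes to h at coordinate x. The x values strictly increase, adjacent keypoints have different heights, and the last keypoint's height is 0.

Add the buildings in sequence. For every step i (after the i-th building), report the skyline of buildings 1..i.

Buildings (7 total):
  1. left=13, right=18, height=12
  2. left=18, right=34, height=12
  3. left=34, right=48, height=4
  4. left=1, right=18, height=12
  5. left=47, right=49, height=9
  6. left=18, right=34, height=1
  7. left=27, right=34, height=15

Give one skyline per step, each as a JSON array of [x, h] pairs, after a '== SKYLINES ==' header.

== SKYLINES ==
[[13,12],[18,0]]
[[13,12],[34,0]]
[[13,12],[34,4],[48,0]]
[[1,12],[34,4],[48,0]]
[[1,12],[34,4],[47,9],[49,0]]
[[1,12],[34,4],[47,9],[49,0]]
[[1,12],[27,15],[34,4],[47,9],[49,0]]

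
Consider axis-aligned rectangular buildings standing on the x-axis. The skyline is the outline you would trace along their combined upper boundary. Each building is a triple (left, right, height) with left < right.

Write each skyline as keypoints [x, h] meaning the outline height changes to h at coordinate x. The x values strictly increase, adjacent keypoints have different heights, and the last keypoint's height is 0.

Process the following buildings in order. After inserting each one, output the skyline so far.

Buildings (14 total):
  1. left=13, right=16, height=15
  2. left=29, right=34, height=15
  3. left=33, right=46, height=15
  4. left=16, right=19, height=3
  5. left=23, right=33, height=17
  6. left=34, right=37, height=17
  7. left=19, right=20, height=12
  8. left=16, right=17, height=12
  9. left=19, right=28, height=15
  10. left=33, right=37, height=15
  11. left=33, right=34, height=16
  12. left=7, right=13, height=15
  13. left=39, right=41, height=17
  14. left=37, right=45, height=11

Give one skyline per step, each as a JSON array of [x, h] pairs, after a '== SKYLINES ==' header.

== SKYLINES ==
[[13,15],[16,0]]
[[13,15],[16,0],[29,15],[34,0]]
[[13,15],[16,0],[29,15],[46,0]]
[[13,15],[16,3],[19,0],[29,15],[46,0]]
[[13,15],[16,3],[19,0],[23,17],[33,15],[46,0]]
[[13,15],[16,3],[19,0],[23,17],[33,15],[34,17],[37,15],[46,0]]
[[13,15],[16,3],[19,12],[20,0],[23,17],[33,15],[34,17],[37,15],[46,0]]
[[13,15],[16,12],[17,3],[19,12],[20,0],[23,17],[33,15],[34,17],[37,15],[46,0]]
[[13,15],[16,12],[17,3],[19,15],[23,17],[33,15],[34,17],[37,15],[46,0]]
[[13,15],[16,12],[17,3],[19,15],[23,17],[33,15],[34,17],[37,15],[46,0]]
[[13,15],[16,12],[17,3],[19,15],[23,17],[33,16],[34,17],[37,15],[46,0]]
[[7,15],[16,12],[17,3],[19,15],[23,17],[33,16],[34,17],[37,15],[46,0]]
[[7,15],[16,12],[17,3],[19,15],[23,17],[33,16],[34,17],[37,15],[39,17],[41,15],[46,0]]
[[7,15],[16,12],[17,3],[19,15],[23,17],[33,16],[34,17],[37,15],[39,17],[41,15],[46,0]]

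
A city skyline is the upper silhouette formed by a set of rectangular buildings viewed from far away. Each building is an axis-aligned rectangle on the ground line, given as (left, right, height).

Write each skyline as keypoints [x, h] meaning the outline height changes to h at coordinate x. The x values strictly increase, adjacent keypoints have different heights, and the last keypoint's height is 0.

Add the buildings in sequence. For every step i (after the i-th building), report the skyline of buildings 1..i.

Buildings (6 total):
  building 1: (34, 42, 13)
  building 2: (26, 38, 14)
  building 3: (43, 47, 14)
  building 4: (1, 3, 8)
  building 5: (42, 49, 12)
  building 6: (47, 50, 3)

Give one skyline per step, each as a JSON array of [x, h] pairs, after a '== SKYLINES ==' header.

== SKYLINES ==
[[34,13],[42,0]]
[[26,14],[38,13],[42,0]]
[[26,14],[38,13],[42,0],[43,14],[47,0]]
[[1,8],[3,0],[26,14],[38,13],[42,0],[43,14],[47,0]]
[[1,8],[3,0],[26,14],[38,13],[42,12],[43,14],[47,12],[49,0]]
[[1,8],[3,0],[26,14],[38,13],[42,12],[43,14],[47,12],[49,3],[50,0]]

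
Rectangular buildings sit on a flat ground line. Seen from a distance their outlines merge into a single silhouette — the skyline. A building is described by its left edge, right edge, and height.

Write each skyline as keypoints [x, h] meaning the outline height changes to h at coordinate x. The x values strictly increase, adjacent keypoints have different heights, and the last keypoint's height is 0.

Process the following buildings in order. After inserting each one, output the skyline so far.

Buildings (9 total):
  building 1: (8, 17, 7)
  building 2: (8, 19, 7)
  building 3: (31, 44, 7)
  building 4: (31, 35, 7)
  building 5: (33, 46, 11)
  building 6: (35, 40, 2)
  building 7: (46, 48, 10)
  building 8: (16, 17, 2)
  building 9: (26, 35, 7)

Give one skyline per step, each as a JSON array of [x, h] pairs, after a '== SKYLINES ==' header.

== SKYLINES ==
[[8,7],[17,0]]
[[8,7],[19,0]]
[[8,7],[19,0],[31,7],[44,0]]
[[8,7],[19,0],[31,7],[44,0]]
[[8,7],[19,0],[31,7],[33,11],[46,0]]
[[8,7],[19,0],[31,7],[33,11],[46,0]]
[[8,7],[19,0],[31,7],[33,11],[46,10],[48,0]]
[[8,7],[19,0],[31,7],[33,11],[46,10],[48,0]]
[[8,7],[19,0],[26,7],[33,11],[46,10],[48,0]]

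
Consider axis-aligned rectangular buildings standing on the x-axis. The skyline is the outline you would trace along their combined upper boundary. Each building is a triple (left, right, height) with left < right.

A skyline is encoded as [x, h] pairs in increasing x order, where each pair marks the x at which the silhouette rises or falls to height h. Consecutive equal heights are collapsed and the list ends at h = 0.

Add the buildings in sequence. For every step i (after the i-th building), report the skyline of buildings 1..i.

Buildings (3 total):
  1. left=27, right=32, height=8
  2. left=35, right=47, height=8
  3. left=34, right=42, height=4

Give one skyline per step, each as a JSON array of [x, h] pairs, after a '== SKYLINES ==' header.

== SKYLINES ==
[[27,8],[32,0]]
[[27,8],[32,0],[35,8],[47,0]]
[[27,8],[32,0],[34,4],[35,8],[47,0]]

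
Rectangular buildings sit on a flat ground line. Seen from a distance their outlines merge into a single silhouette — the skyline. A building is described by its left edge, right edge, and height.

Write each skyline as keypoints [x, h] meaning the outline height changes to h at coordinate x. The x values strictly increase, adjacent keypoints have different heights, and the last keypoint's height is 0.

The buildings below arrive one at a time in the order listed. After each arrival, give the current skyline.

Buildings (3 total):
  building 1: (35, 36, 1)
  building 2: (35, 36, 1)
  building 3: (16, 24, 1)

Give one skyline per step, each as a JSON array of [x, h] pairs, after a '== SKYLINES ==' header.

== SKYLINES ==
[[35,1],[36,0]]
[[35,1],[36,0]]
[[16,1],[24,0],[35,1],[36,0]]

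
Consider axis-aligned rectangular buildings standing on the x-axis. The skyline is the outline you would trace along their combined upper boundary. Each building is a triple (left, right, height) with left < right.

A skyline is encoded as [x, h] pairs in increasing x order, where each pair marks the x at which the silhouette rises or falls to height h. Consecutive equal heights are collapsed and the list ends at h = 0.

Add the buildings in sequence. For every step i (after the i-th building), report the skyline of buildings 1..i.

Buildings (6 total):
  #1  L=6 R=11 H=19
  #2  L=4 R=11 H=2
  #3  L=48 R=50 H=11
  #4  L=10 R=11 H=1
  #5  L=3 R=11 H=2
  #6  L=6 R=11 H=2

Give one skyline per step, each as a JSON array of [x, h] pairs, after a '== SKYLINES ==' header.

== SKYLINES ==
[[6,19],[11,0]]
[[4,2],[6,19],[11,0]]
[[4,2],[6,19],[11,0],[48,11],[50,0]]
[[4,2],[6,19],[11,0],[48,11],[50,0]]
[[3,2],[6,19],[11,0],[48,11],[50,0]]
[[3,2],[6,19],[11,0],[48,11],[50,0]]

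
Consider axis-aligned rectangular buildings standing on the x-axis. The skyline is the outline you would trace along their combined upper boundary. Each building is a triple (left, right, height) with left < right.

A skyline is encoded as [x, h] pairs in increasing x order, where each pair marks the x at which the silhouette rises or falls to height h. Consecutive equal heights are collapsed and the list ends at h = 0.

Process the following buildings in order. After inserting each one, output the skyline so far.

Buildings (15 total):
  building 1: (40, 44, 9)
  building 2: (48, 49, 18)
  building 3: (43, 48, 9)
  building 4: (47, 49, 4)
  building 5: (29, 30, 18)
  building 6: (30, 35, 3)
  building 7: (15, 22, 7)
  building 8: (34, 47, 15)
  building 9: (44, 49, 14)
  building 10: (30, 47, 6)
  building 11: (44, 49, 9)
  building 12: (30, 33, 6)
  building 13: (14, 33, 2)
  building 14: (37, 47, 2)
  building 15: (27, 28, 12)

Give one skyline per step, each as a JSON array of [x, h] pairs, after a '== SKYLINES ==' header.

== SKYLINES ==
[[40,9],[44,0]]
[[40,9],[44,0],[48,18],[49,0]]
[[40,9],[48,18],[49,0]]
[[40,9],[48,18],[49,0]]
[[29,18],[30,0],[40,9],[48,18],[49,0]]
[[29,18],[30,3],[35,0],[40,9],[48,18],[49,0]]
[[15,7],[22,0],[29,18],[30,3],[35,0],[40,9],[48,18],[49,0]]
[[15,7],[22,0],[29,18],[30,3],[34,15],[47,9],[48,18],[49,0]]
[[15,7],[22,0],[29,18],[30,3],[34,15],[47,14],[48,18],[49,0]]
[[15,7],[22,0],[29,18],[30,6],[34,15],[47,14],[48,18],[49,0]]
[[15,7],[22,0],[29,18],[30,6],[34,15],[47,14],[48,18],[49,0]]
[[15,7],[22,0],[29,18],[30,6],[34,15],[47,14],[48,18],[49,0]]
[[14,2],[15,7],[22,2],[29,18],[30,6],[34,15],[47,14],[48,18],[49,0]]
[[14,2],[15,7],[22,2],[29,18],[30,6],[34,15],[47,14],[48,18],[49,0]]
[[14,2],[15,7],[22,2],[27,12],[28,2],[29,18],[30,6],[34,15],[47,14],[48,18],[49,0]]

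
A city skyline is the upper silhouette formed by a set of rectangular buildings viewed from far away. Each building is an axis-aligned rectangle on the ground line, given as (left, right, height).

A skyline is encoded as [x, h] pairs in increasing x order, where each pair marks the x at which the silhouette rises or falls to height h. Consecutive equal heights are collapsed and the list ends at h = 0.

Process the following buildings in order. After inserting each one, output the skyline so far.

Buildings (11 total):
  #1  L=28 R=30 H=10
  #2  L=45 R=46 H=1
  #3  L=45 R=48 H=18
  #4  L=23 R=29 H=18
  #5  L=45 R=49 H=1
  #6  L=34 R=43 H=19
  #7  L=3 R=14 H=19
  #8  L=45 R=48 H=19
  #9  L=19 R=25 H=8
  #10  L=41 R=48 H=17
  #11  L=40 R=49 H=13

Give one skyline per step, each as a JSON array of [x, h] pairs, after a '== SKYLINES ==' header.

== SKYLINES ==
[[28,10],[30,0]]
[[28,10],[30,0],[45,1],[46,0]]
[[28,10],[30,0],[45,18],[48,0]]
[[23,18],[29,10],[30,0],[45,18],[48,0]]
[[23,18],[29,10],[30,0],[45,18],[48,1],[49,0]]
[[23,18],[29,10],[30,0],[34,19],[43,0],[45,18],[48,1],[49,0]]
[[3,19],[14,0],[23,18],[29,10],[30,0],[34,19],[43,0],[45,18],[48,1],[49,0]]
[[3,19],[14,0],[23,18],[29,10],[30,0],[34,19],[43,0],[45,19],[48,1],[49,0]]
[[3,19],[14,0],[19,8],[23,18],[29,10],[30,0],[34,19],[43,0],[45,19],[48,1],[49,0]]
[[3,19],[14,0],[19,8],[23,18],[29,10],[30,0],[34,19],[43,17],[45,19],[48,1],[49,0]]
[[3,19],[14,0],[19,8],[23,18],[29,10],[30,0],[34,19],[43,17],[45,19],[48,13],[49,0]]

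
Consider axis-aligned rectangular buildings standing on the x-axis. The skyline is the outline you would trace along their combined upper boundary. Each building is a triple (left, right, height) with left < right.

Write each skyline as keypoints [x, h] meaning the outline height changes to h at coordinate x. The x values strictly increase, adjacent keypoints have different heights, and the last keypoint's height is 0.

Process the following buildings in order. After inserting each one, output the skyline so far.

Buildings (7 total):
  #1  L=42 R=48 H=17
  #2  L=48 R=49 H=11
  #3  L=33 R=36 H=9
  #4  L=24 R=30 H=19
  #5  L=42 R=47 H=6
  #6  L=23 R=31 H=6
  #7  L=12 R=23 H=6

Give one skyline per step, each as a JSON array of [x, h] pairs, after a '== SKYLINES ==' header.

== SKYLINES ==
[[42,17],[48,0]]
[[42,17],[48,11],[49,0]]
[[33,9],[36,0],[42,17],[48,11],[49,0]]
[[24,19],[30,0],[33,9],[36,0],[42,17],[48,11],[49,0]]
[[24,19],[30,0],[33,9],[36,0],[42,17],[48,11],[49,0]]
[[23,6],[24,19],[30,6],[31,0],[33,9],[36,0],[42,17],[48,11],[49,0]]
[[12,6],[24,19],[30,6],[31,0],[33,9],[36,0],[42,17],[48,11],[49,0]]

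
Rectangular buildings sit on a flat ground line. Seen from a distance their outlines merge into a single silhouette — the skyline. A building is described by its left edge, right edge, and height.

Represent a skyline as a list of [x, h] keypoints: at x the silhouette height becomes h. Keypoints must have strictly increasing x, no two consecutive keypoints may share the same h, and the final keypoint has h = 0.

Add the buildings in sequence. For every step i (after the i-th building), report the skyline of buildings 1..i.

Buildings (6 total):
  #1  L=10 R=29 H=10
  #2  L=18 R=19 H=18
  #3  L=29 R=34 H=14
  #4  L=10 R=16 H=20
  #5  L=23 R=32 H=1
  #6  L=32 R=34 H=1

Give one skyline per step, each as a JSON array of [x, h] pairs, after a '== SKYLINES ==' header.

== SKYLINES ==
[[10,10],[29,0]]
[[10,10],[18,18],[19,10],[29,0]]
[[10,10],[18,18],[19,10],[29,14],[34,0]]
[[10,20],[16,10],[18,18],[19,10],[29,14],[34,0]]
[[10,20],[16,10],[18,18],[19,10],[29,14],[34,0]]
[[10,20],[16,10],[18,18],[19,10],[29,14],[34,0]]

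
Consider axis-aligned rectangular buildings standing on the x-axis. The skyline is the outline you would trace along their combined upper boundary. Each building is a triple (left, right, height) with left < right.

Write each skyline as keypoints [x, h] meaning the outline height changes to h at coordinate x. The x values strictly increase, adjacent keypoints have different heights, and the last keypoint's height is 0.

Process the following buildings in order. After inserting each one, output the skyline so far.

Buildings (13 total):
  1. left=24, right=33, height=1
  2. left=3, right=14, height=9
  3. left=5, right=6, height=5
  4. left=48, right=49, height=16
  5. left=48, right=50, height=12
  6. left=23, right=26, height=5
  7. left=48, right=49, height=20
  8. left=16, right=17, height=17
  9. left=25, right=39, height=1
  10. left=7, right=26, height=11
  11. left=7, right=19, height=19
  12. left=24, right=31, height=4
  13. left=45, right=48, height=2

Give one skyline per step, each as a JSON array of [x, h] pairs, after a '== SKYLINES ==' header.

== SKYLINES ==
[[24,1],[33,0]]
[[3,9],[14,0],[24,1],[33,0]]
[[3,9],[14,0],[24,1],[33,0]]
[[3,9],[14,0],[24,1],[33,0],[48,16],[49,0]]
[[3,9],[14,0],[24,1],[33,0],[48,16],[49,12],[50,0]]
[[3,9],[14,0],[23,5],[26,1],[33,0],[48,16],[49,12],[50,0]]
[[3,9],[14,0],[23,5],[26,1],[33,0],[48,20],[49,12],[50,0]]
[[3,9],[14,0],[16,17],[17,0],[23,5],[26,1],[33,0],[48,20],[49,12],[50,0]]
[[3,9],[14,0],[16,17],[17,0],[23,5],[26,1],[39,0],[48,20],[49,12],[50,0]]
[[3,9],[7,11],[16,17],[17,11],[26,1],[39,0],[48,20],[49,12],[50,0]]
[[3,9],[7,19],[19,11],[26,1],[39,0],[48,20],[49,12],[50,0]]
[[3,9],[7,19],[19,11],[26,4],[31,1],[39,0],[48,20],[49,12],[50,0]]
[[3,9],[7,19],[19,11],[26,4],[31,1],[39,0],[45,2],[48,20],[49,12],[50,0]]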